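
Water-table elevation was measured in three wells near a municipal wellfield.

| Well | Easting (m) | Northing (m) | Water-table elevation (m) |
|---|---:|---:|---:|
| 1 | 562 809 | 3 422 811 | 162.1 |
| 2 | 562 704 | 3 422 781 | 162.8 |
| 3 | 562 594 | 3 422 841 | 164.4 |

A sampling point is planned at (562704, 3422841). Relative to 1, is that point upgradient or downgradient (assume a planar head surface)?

With h = a·x + b·y + c and 1 as origin, the differences give:
  (-105)·a + (-30)·b = +0.7
  (-215)·a + 30·b = +2.3
Eliminate b (×30 and ×(-30), subtract): -9600·a = 90.00 → a = ∂h/∂x = -0.009375
Back-substitute: b = ∂h/∂y = +0.009479.
Head at (562704, 3422841) = 162.1 + (-0.009375)·(-105) + (+0.009479)·(30) = 163.37 m.
That is higher than the 162.1 m at 1, so the point is upgradient.

upgradient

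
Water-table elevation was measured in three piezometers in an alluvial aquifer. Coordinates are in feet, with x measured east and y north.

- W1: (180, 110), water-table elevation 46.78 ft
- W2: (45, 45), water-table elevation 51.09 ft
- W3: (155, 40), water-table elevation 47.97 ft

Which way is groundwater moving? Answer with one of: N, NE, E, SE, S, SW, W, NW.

Three-point gradient (reference W1): Δ to W2 = (-135, -65, +4.31), Δ to W3 = (-25, -70, +1.19).
∂h/∂x = -0.02867, ∂h/∂y = -0.006760 (det = 7825).
Flow = −∇h = (+0.02867 east, +0.006760 north), which points east.

E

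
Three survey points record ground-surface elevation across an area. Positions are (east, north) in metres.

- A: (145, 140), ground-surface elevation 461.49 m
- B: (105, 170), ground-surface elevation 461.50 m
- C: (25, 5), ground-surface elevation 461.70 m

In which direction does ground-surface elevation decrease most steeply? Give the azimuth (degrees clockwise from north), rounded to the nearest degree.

With z = a·x + b·y + c and A as origin, the differences give:
  (-40)·a + 30·b = +0.01
  (-120)·a + (-135)·b = +0.21
Eliminate b (×(-135) and ×30, subtract): 9000·a = -7.650 → a = ∂z/∂x = -0.0008500
Back-substitute: b = ∂z/∂y = -0.0008000.
Steepest decrease is along −∇f: components (+0.0008500 E, +0.0008000 N).
Azimuth = atan2(+0.0008500, +0.0008000) = 46.7° ≈ 047°.

047°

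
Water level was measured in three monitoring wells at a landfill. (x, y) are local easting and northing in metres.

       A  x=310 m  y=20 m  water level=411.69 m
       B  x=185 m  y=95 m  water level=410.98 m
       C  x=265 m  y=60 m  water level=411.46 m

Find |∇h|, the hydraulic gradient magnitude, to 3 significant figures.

Taking A as reference: B−A = (-125, 75, -0.71); C−A = (-45, 40, -0.23).
Determinant of the coordinate differences = (-125)·40 − (-45)·75 = -1625.
∂h/∂x = [(-0.71)·40 − (-0.23)·75] / -1625 = +0.006862
∂h/∂y = [(-125)·(-0.23) − (-45)·(-0.71)] / -1625 = +0.001969
|∇h| = √(0.006862² + 0.001969²) = 0.007139

0.00714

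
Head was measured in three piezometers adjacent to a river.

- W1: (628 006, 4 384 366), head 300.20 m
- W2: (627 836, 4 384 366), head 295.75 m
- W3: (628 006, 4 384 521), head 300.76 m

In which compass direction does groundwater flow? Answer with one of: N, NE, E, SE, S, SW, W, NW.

∂h/∂x = (295.75 − 300.20) / (627836 − 628006) = +0.02618
∂h/∂y = (300.76 − 300.20) / (4384521 − 4384366) = +0.003613
Flow = −∇h = (-0.02618 east, -0.003613 north), which points west.

W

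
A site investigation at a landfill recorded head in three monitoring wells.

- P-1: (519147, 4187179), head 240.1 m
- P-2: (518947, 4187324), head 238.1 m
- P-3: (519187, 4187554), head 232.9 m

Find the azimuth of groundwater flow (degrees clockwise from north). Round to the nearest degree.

011°

Taking P-1 as reference: P-2−P-1 = (-200, 145, -2.0); P-3−P-1 = (40, 375, -7.2).
Determinant of the coordinate differences = (-200)·375 − 40·145 = -80800.
∂h/∂x = [(-2.0)·375 − (-7.2)·145] / -80800 = -0.003639
∂h/∂y = [(-200)·(-7.2) − 40·(-2.0)] / -80800 = -0.01881
Flow direction (−∇h) has components (+0.003639 E, +0.01881 N).
Azimuth = atan2(E, N) = atan2(+0.003639, +0.01881) = 10.9° ≈ 011°.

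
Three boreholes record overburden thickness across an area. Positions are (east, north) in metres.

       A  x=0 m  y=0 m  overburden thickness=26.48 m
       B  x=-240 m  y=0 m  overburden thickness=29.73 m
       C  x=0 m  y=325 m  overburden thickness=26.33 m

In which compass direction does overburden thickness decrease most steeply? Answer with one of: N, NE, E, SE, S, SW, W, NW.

∂d/∂x = (29.73 − 26.48) / (-240 − 0) = -0.01354
∂d/∂y = (26.33 − 26.48) / (325 − 0) = -0.0004615
Steepest decrease is along −∇f = (+0.01354 E, +0.0004615 N) → east.

E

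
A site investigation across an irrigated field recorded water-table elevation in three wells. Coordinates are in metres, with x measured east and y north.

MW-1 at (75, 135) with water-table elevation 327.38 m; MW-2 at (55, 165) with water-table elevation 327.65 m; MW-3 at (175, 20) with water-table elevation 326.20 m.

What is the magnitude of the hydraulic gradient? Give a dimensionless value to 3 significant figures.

0.00789

Differences from MW-1: to MW-2 (Δx, Δy, Δh) = (-20, 30, +0.27); to MW-3 = (100, -115, -1.18).
Solve a·Δx + b·Δy = Δh: det = (-20)·(-115) − 100·30 = -700.
∂h/∂x = [(+0.27)·(-115) − (-1.18)·30] / -700 = -0.006214
∂h/∂y = [(-20)·(-1.18) − 100·(+0.27)] / -700 = +0.004857
|∇h| = √(-0.006214² + 0.004857²) = 0.007887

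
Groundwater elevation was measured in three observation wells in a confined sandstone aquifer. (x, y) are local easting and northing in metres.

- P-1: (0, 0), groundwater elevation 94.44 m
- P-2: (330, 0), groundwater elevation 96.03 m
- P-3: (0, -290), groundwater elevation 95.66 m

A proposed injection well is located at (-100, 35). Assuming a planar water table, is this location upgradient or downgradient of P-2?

downgradient

∂h/∂x = (96.03 − 94.44) / (330 − 0) = +0.004818
∂h/∂y = (95.66 − 94.44) / (-290 − 0) = -0.004207
Head at (-100, 35) = 94.44 + (+0.004818)·(-100) + (-0.004207)·(35) = 93.81 m.
That is lower than the 96.03 m at P-2, so the point is downgradient.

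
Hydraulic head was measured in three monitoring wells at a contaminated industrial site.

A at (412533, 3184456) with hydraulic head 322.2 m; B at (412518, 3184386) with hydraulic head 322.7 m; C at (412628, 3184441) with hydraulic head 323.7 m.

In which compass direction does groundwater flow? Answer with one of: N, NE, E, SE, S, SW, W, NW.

Taking A as reference: B−A = (-15, -70, +0.5); C−A = (95, -15, +1.5).
Determinant of the coordinate differences = (-15)·(-15) − 95·(-70) = 6875.
∂h/∂x = [(+0.5)·(-15) − (+1.5)·(-70)] / 6875 = +0.01418
∂h/∂y = [(-15)·(+1.5) − 95·(+0.5)] / 6875 = -0.01018
Flow = −∇h = (-0.01418 east, +0.01018 north), which points northwest.

NW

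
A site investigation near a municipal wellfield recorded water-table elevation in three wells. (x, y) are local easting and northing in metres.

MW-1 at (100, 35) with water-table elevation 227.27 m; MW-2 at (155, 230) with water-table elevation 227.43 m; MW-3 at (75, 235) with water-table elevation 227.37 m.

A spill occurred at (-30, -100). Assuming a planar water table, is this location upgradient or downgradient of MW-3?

downgradient

With h = a·x + b·y + c and MW-1 as origin, the differences give:
  55·a + 195·b = +0.16
  (-25)·a + 200·b = +0.10
Eliminate b (×200 and ×195, subtract): 15875·a = 12.500 → a = ∂h/∂x = +0.0007874
Back-substitute: b = ∂h/∂y = +0.0005984.
Head at (-30, -100) = 227.27 + (+0.0007874)·(-130) + (+0.0005984)·(-135) = 227.09 m.
That is lower than the 227.37 m at MW-3, so the point is downgradient.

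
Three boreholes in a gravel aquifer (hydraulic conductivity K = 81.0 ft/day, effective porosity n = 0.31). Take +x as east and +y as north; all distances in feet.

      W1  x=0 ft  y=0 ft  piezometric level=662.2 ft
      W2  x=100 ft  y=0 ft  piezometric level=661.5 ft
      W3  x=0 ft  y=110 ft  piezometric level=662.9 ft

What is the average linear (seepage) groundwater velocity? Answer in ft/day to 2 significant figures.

2.5 ft/day

∂h/∂x = (661.5 − 662.2) / (100 − 0) = -0.007000
∂h/∂y = (662.9 − 662.2) / (110 − 0) = +0.006364
|∇h| = √(-0.007000² + 0.006364²) = 0.00946
Seepage velocity v = K·i/n = 81.0 × 0.00946 / 0.31 = 2.472 ft/day.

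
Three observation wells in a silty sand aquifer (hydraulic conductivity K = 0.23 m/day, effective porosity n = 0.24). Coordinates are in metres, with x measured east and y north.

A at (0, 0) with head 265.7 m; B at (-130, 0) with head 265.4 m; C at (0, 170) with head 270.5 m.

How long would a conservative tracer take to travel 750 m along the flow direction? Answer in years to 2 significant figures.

∂h/∂x = (265.4 − 265.7) / (-130 − 0) = +0.002308
∂h/∂y = (270.5 − 265.7) / (170 − 0) = +0.02824
|∇h| = √(0.002308² + 0.02824²) = 0.02833
Seepage velocity v = K·i/n = 0.23 × 0.02833 / 0.24 = 0.02715 m/day.
t = 750 / 0.02715 = 2.762e+04 days = 75.6 years.

76 years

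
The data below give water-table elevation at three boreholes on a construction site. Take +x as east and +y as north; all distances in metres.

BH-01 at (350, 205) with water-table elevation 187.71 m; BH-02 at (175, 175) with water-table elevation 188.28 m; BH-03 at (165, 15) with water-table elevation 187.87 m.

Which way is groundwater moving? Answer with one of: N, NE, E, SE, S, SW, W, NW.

SE

Differences from BH-01: to BH-02 (Δx, Δy, Δh) = (-175, -30, +0.57); to BH-03 = (-185, -190, +0.16).
Solve a·Δx + b·Δy = Δh: det = (-175)·(-190) − (-185)·(-30) = 27700.
∂h/∂x = [(+0.57)·(-190) − (+0.16)·(-30)] / 27700 = -0.003736
∂h/∂y = [(-175)·(+0.16) − (-185)·(+0.57)] / 27700 = +0.002796
Flow = −∇h = (+0.003736 east, -0.002796 north), which points southeast.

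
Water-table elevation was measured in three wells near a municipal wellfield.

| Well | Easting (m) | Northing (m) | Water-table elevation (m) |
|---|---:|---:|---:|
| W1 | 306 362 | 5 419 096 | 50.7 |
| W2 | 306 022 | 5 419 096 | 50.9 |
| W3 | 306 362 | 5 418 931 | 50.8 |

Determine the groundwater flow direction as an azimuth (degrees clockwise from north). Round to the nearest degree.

044°

∂h/∂x = (50.9 − 50.7) / (306022 − 306362) = -0.0005882
∂h/∂y = (50.8 − 50.7) / (5418931 − 5419096) = -0.0006061
Flow direction (−∇h) has components (+0.0005882 E, +0.0006061 N).
Azimuth = atan2(E, N) = atan2(+0.0005882, +0.0006061) = 44.1° ≈ 044°.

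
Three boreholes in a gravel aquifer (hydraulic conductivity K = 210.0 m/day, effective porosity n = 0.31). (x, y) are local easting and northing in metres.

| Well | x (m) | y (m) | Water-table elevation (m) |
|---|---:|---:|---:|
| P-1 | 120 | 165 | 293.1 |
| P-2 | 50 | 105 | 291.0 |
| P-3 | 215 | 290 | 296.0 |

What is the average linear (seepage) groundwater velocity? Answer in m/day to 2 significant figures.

20 m/day

Taking P-1 as reference: P-2−P-1 = (-70, -60, -2.1); P-3−P-1 = (95, 125, +2.9).
Solve a·Δx + b·Δy = Δh: det = (-70)·125 − 95·(-60) = -3050.
∂h/∂x = [(-2.1)·125 − (+2.9)·(-60)] / -3050 = +0.02902
∂h/∂y = [(-70)·(+2.9) − 95·(-2.1)] / -3050 = +0.001148
|∇h| = √(0.02902² + 0.001148²) = 0.02904
Seepage velocity v = K·i/n = 210.0 × 0.02904 / 0.31 = 19.67 m/day.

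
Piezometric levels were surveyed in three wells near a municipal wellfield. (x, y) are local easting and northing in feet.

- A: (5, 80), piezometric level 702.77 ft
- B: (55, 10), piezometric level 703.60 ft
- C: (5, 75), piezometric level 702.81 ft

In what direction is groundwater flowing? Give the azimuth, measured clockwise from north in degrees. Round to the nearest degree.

Differences from A: to B (Δx, Δy, Δh) = (50, -70, +0.83); to C = (0, -5, +0.04).
Solve a·Δx + b·Δy = Δh: det = 50·(-5) − 0·(-70) = -250.
∂h/∂x = [(+0.83)·(-5) − (+0.04)·(-70)] / -250 = +0.005400
∂h/∂y = [50·(+0.04) − 0·(+0.83)] / -250 = -0.008000
Flow direction (−∇h) has components (-0.005400 E, +0.008000 N).
Azimuth = atan2(E, N) = atan2(-0.005400, +0.008000) = 326.0° ≈ 326°.

326°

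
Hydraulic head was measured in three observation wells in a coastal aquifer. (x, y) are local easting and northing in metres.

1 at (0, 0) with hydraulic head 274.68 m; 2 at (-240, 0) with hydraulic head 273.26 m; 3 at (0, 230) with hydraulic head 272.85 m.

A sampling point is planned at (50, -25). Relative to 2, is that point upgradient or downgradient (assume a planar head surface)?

∂h/∂x = (273.26 − 274.68) / (-240 − 0) = +0.005917
∂h/∂y = (272.85 − 274.68) / (230 − 0) = -0.007957
Head at (50, -25) = 274.68 + (+0.005917)·(50) + (-0.007957)·(-25) = 275.17 m.
That is higher than the 273.26 m at 2, so the point is upgradient.

upgradient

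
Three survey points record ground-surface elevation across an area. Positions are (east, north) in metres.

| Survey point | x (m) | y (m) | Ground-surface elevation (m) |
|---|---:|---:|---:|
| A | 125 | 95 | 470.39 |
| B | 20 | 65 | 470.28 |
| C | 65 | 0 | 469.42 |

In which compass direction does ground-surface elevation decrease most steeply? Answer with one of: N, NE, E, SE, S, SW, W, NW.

S

Differences from A: to B (Δx, Δy, Δh) = (-105, -30, -0.11); to C = (-60, -95, -0.97).
Determinant of the coordinate differences = (-105)·(-95) − (-60)·(-30) = 8175.
∂z/∂x = [(-0.11)·(-95) − (-0.97)·(-30)] / 8175 = -0.002281
∂z/∂y = [(-105)·(-0.97) − (-60)·(-0.11)] / 8175 = +0.01165
Steepest decrease is along −∇f = (+0.002281 E, -0.01165 N) → south.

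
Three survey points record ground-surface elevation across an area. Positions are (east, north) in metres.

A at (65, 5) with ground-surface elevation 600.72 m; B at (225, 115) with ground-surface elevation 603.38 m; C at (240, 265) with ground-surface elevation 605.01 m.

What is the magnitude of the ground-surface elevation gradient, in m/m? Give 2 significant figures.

Taking A as reference: B−A = (160, 110, +2.66); C−A = (175, 260, +4.29).
Determinant of the coordinate differences = 160·260 − 175·110 = 22350.
∂z/∂x = [(+2.66)·260 − (+4.29)·110] / 22350 = +0.009830
∂z/∂y = [160·(+4.29) − 175·(+2.66)] / 22350 = +0.009884
|∇f| = √(0.009830² + 0.009884²) = 0.01394 m/m

0.014 m/m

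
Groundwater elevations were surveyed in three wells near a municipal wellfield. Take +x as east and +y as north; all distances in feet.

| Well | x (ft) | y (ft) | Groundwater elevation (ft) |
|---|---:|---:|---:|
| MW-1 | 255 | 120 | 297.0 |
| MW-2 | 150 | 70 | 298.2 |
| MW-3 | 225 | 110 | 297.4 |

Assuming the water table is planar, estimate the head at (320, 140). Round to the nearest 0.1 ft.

296.1 ft

Taking MW-1 as reference: MW-2−MW-1 = (-105, -50, +1.2); MW-3−MW-1 = (-30, -10, +0.4).
Solve a·Δx + b·Δy = Δh: det = (-105)·(-10) − (-30)·(-50) = -450.
∂h/∂x = [(+1.2)·(-10) − (+0.4)·(-50)] / -450 = -0.01778
∂h/∂y = [(-105)·(+0.4) − (-30)·(+1.2)] / -450 = +0.01333
h(320, 140) = 297.0 + (-0.01778)·(65) + (+0.01333)·(20) = 297.0 -1.156 +0.267 = 296.111 ft.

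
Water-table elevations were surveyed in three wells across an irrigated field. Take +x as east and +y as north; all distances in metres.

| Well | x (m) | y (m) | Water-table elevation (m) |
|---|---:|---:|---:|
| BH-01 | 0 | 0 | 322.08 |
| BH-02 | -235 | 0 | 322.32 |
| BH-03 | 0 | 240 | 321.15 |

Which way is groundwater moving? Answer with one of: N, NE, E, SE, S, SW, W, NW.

∂h/∂x = (322.32 − 322.08) / (-235 − 0) = -0.001021
∂h/∂y = (321.15 − 322.08) / (240 − 0) = -0.003875
Flow = −∇h = (+0.001021 east, +0.003875 north), which points north.

N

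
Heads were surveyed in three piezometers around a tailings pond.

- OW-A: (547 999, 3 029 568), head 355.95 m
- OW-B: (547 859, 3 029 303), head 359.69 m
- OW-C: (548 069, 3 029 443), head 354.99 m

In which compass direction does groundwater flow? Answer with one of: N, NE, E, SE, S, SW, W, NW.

E

With h = a·x + b·y + c and OW-A as origin, the differences give:
  (-140)·a + (-265)·b = +3.74
  70·a + (-125)·b = -0.96
Eliminate b (×(-125) and ×(-265), subtract): 36050·a = -721.900 → a = ∂h/∂x = -0.02002
Back-substitute: b = ∂h/∂y = -0.003534.
Flow = −∇h = (+0.02002 east, +0.003534 north), which points east.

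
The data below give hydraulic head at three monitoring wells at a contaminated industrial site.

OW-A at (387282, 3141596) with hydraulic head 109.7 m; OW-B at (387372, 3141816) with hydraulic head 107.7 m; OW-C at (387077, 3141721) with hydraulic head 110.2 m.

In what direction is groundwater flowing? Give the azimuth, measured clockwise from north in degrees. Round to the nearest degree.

Differences from OW-A: to OW-B (Δx, Δy, Δh) = (90, 220, -2.0); to OW-C = (-205, 125, +0.5).
Determinant of the coordinate differences = 90·125 − (-205)·220 = 56350.
∂h/∂x = [(-2.0)·125 − (+0.5)·220] / 56350 = -0.006389
∂h/∂y = [90·(+0.5) − (-205)·(-2.0)] / 56350 = -0.006477
Flow direction (−∇h) has components (+0.006389 E, +0.006477 N).
Azimuth = atan2(E, N) = atan2(+0.006389, +0.006477) = 44.6° ≈ 045°.

045°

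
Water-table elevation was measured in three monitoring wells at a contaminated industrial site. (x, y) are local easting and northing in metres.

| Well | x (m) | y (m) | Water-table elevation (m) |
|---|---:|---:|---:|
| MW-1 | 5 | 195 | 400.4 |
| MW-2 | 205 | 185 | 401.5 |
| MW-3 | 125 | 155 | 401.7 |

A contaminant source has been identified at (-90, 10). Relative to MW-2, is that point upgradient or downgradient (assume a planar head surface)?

upgradient

Taking MW-1 as reference: MW-2−MW-1 = (200, -10, +1.1); MW-3−MW-1 = (120, -40, +1.3).
Solve a·Δx + b·Δy = Δh: det = 200·(-40) − 120·(-10) = -6800.
∂h/∂x = [(+1.1)·(-40) − (+1.3)·(-10)] / -6800 = +0.004559
∂h/∂y = [200·(+1.3) − 120·(+1.1)] / -6800 = -0.01882
Head at (-90, 10) = 400.4 + (+0.004559)·(-95) + (-0.01882)·(-185) = 403.45 m.
That is higher than the 401.5 m at MW-2, so the point is upgradient.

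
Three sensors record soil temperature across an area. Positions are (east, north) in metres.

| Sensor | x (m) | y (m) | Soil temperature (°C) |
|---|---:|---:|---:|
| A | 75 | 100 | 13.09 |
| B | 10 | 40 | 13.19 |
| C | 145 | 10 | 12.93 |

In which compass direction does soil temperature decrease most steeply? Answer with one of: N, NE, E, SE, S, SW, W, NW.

With T = a·x + b·y + c and A as origin, the differences give:
  (-65)·a + (-60)·b = +0.10
  70·a + (-90)·b = -0.16
Eliminate b (×(-90) and ×(-60), subtract): 10050·a = -18.600 → a = ∂T/∂x = -0.001851
Back-substitute: b = ∂T/∂y = +0.0003383.
Steepest decrease is along −∇f = (+0.001851 E, -0.0003383 N) → east.

E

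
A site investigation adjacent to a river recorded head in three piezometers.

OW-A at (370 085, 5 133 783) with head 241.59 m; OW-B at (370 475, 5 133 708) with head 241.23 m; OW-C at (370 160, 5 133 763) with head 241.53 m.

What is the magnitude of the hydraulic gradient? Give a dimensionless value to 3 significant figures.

With h = a·x + b·y + c and OW-A as origin, the differences give:
  390·a + (-75)·b = -0.36
  75·a + (-20)·b = -0.06
Eliminate b (×(-20) and ×(-75), subtract): -2175·a = 2.700 → a = ∂h/∂x = -0.001241
Back-substitute: b = ∂h/∂y = -0.001655.
|∇h| = √(-0.001241² + -0.001655²) = 0.002069

0.00207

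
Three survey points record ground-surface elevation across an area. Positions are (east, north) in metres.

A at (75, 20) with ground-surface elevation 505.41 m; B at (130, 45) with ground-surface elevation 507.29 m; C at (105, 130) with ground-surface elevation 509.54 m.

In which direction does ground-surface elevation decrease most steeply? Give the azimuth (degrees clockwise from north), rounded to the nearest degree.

With z = a·x + b·y + c and A as origin, the differences give:
  55·a + 25·b = +1.88
  30·a + 110·b = +4.13
Eliminate b (×110 and ×25, subtract): 5300·a = 103.550 → a = ∂z/∂x = +0.01954
Back-substitute: b = ∂z/∂y = +0.03222.
Steepest decrease is along −∇f: components (-0.01954 E, -0.03222 N).
Azimuth = atan2(-0.01954, -0.03222) = 211.2° ≈ 211°.

211°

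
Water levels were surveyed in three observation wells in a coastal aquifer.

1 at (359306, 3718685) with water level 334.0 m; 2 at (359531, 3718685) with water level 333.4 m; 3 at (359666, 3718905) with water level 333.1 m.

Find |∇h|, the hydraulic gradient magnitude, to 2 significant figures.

0.0027

Three-point gradient (reference 1): Δ to 2 = (225, 0, -0.6), Δ to 3 = (360, 220, -0.9).
∂h/∂x = -0.002667, ∂h/∂y = +0.0002727 (det = 49500).
|∇h| = √(-0.002667² + 0.0002727²) = 0.002681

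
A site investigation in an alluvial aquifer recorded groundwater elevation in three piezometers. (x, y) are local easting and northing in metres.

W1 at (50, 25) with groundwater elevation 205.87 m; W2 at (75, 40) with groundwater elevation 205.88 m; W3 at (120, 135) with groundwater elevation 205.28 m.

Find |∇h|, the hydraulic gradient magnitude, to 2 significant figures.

0.011

With h = a·x + b·y + c and W1 as origin, the differences give:
  25·a + 15·b = +0.01
  70·a + 110·b = -0.59
Eliminate b (×110 and ×15, subtract): 1700·a = 9.950 → a = ∂h/∂x = +0.005853
Back-substitute: b = ∂h/∂y = -0.009088.
|∇h| = √(0.005853² + -0.009088²) = 0.01081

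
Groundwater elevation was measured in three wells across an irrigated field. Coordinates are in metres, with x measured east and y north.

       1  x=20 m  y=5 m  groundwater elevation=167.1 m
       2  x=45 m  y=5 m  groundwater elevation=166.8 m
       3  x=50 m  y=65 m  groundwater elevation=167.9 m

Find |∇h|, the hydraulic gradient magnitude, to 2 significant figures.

0.023

Taking 1 as reference: 2−1 = (25, 0, -0.3); 3−1 = (30, 60, +0.8).
Solve a·Δx + b·Δy = Δh: det = 25·60 − 30·0 = 1500.
∂h/∂x = [(-0.3)·60 − (+0.8)·0] / 1500 = -0.01200
∂h/∂y = [25·(+0.8) − 30·(-0.3)] / 1500 = +0.01933
|∇h| = √(-0.01200² + 0.01933²) = 0.02275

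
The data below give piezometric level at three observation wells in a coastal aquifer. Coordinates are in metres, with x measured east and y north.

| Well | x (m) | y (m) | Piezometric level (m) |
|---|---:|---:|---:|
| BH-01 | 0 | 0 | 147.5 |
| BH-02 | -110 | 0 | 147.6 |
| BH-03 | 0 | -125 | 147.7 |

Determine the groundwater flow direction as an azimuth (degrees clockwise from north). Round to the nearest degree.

∂h/∂x = (147.6 − 147.5) / (-110 − 0) = -0.0009091
∂h/∂y = (147.7 − 147.5) / (-125 − 0) = -0.001600
Flow direction (−∇h) has components (+0.0009091 E, +0.001600 N).
Azimuth = atan2(E, N) = atan2(+0.0009091, +0.001600) = 29.6° ≈ 030°.

030°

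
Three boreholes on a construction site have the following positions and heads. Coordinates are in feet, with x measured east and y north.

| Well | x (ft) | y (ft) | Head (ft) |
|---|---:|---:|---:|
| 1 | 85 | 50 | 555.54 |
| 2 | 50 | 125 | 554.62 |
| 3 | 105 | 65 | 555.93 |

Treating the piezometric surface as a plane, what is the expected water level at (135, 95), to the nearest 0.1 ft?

Taking 1 as reference: 2−1 = (-35, 75, -0.92); 3−1 = (20, 15, +0.39).
Determinant of the coordinate differences = (-35)·15 − 20·75 = -2025.
∂h/∂x = [(-0.92)·15 − (+0.39)·75] / -2025 = +0.02126
∂h/∂y = [(-35)·(+0.39) − 20·(-0.92)] / -2025 = -0.002346
h(135, 95) = 555.54 + (+0.02126)·(50) + (-0.002346)·(45) = 555.54 +1.063 -0.106 = 556.497 ft.

556.5 ft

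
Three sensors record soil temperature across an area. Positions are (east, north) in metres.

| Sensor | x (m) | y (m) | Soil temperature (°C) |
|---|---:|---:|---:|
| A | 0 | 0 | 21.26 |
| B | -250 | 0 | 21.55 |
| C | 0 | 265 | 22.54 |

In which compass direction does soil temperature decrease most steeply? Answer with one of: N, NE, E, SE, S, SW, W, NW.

∂T/∂x = (21.55 − 21.26) / (-250 − 0) = -0.001160
∂T/∂y = (22.54 − 21.26) / (265 − 0) = +0.004830
Steepest decrease is along −∇f = (+0.001160 E, -0.004830 N) → south.

S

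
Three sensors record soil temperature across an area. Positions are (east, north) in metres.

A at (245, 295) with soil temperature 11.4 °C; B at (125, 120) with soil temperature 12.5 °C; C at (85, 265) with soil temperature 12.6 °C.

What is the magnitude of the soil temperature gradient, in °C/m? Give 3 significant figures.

0.00737 °C/m

Differences from A: to B (Δx, Δy, Δh) = (-120, -175, +1.1); to C = (-160, -30, +1.2).
Determinant of the coordinate differences = (-120)·(-30) − (-160)·(-175) = -24400.
∂T/∂x = [(+1.1)·(-30) − (+1.2)·(-175)] / -24400 = -0.007254
∂T/∂y = [(-120)·(+1.2) − (-160)·(+1.1)] / -24400 = -0.001311
|∇f| = √(-0.007254² + -0.001311²) = 0.007372 °C/m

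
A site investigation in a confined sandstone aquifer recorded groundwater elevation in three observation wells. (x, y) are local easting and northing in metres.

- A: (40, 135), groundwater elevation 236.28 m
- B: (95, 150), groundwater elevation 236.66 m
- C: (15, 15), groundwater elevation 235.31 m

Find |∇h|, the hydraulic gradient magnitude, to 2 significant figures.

0.0086

Taking A as reference: B−A = (55, 15, +0.38); C−A = (-25, -120, -0.97).
Solve a·Δx + b·Δy = Δh: det = 55·(-120) − (-25)·15 = -6225.
∂h/∂x = [(+0.38)·(-120) − (-0.97)·15] / -6225 = +0.004988
∂h/∂y = [55·(-0.97) − (-25)·(+0.38)] / -6225 = +0.007044
|∇h| = √(0.004988² + 0.007044²) = 0.008631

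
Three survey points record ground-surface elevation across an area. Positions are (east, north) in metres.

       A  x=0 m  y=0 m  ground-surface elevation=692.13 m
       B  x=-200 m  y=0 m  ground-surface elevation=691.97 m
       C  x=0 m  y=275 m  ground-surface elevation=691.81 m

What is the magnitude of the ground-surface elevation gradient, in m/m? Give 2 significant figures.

∂z/∂x = (691.97 − 692.13) / (-200 − 0) = +0.0008000
∂z/∂y = (691.81 − 692.13) / (275 − 0) = -0.001164
|∇f| = √(0.0008000² + -0.001164²) = 0.001412 m/m

0.0014 m/m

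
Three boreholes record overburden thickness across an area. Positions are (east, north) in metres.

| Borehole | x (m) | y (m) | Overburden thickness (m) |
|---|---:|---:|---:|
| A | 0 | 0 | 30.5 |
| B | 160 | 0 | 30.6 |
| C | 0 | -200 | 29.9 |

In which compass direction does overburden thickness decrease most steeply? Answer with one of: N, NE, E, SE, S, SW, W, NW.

∂d/∂x = (30.6 − 30.5) / (160 − 0) = +0.0006250
∂d/∂y = (29.9 − 30.5) / (-200 − 0) = +0.003000
Steepest decrease is along −∇f = (-0.0006250 E, -0.003000 N) → south.

S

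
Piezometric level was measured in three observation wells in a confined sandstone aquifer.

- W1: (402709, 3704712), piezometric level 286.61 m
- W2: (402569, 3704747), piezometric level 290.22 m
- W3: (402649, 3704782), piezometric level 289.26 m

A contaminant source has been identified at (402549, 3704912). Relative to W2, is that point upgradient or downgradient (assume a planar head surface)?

Taking W1 as reference: W2−W1 = (-140, 35, +3.61); W3−W1 = (-60, 70, +2.65).
Determinant of the coordinate differences = (-140)·70 − (-60)·35 = -7700.
∂h/∂x = [(+3.61)·70 − (+2.65)·35] / -7700 = -0.02077
∂h/∂y = [(-140)·(+2.65) − (-60)·(+3.61)] / -7700 = +0.02005
Head at (402549, 3704912) = 286.61 + (-0.02077)·(-160) + (+0.02005)·(200) = 293.94 m.
That is higher than the 290.22 m at W2, so the point is upgradient.

upgradient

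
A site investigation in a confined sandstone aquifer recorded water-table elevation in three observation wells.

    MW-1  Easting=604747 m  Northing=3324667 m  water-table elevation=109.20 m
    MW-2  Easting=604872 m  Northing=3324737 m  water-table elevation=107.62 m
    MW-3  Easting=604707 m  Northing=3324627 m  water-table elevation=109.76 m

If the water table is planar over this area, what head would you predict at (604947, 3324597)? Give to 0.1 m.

107.2 m

Taking MW-1 as reference: MW-2−MW-1 = (125, 70, -1.58); MW-3−MW-1 = (-40, -40, +0.56).
Determinant of the coordinate differences = 125·(-40) − (-40)·70 = -2200.
∂h/∂x = [(-1.58)·(-40) − (+0.56)·70] / -2200 = -0.01091
∂h/∂y = [125·(+0.56) − (-40)·(-1.58)] / -2200 = -0.003091
h(604947, 3324597) = 109.20 + (-0.01091)·(200) + (-0.003091)·(-70) = 109.20 -2.182 +0.216 = 107.235 m.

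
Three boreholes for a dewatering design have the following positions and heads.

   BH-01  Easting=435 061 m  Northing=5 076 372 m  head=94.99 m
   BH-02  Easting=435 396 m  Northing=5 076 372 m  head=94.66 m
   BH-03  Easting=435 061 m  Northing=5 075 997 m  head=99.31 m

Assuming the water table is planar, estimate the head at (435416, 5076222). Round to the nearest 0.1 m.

96.4 m

∂h/∂x = (94.66 − 94.99) / (435396 − 435061) = -0.0009851
∂h/∂y = (99.31 − 94.99) / (5075997 − 5076372) = -0.01152
h(435416, 5076222) = 94.99 + (-0.0009851)·(355) + (-0.01152)·(-150) = 94.99 -0.350 +1.728 = 96.368 m.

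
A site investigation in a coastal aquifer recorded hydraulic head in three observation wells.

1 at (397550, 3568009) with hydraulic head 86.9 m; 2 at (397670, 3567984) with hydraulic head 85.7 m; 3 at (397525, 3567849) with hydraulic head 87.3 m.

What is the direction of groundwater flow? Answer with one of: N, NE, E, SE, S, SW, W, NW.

With h = a·x + b·y + c and 1 as origin, the differences give:
  120·a + (-25)·b = -1.2
  (-25)·a + (-160)·b = +0.4
Eliminate b (×(-160) and ×(-25), subtract): -19825·a = 202.00 → a = ∂h/∂x = -0.01019
Back-substitute: b = ∂h/∂y = -0.0009079.
Flow = −∇h = (+0.01019 east, +0.0009079 north), which points east.

E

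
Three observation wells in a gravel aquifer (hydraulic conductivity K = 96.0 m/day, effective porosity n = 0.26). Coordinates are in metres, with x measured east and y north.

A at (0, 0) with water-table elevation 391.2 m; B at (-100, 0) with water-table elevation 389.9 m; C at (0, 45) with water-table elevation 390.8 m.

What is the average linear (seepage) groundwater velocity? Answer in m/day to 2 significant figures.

∂h/∂x = (389.9 − 391.2) / (-100 − 0) = +0.01300
∂h/∂y = (390.8 − 391.2) / (45 − 0) = -0.008889
|∇h| = √(0.01300² + -0.008889²) = 0.01575
Seepage velocity v = K·i/n = 96.0 × 0.01575 / 0.26 = 5.815 m/day.

5.8 m/day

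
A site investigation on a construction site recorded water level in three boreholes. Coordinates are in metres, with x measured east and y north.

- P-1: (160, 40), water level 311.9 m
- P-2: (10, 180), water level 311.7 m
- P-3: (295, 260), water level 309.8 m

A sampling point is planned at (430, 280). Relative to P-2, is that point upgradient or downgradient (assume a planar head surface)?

Taking P-1 as reference: P-2−P-1 = (-150, 140, -0.2); P-3−P-1 = (135, 220, -2.1).
Solve a·Δx + b·Δy = Δh: det = (-150)·220 − 135·140 = -51900.
∂h/∂x = [(-0.2)·220 − (-2.1)·140] / -51900 = -0.004817
∂h/∂y = [(-150)·(-2.1) − 135·(-0.2)] / -51900 = -0.006590
Head at (430, 280) = 311.9 + (-0.004817)·(270) + (-0.006590)·(240) = 309.02 m.
That is lower than the 311.7 m at P-2, so the point is downgradient.

downgradient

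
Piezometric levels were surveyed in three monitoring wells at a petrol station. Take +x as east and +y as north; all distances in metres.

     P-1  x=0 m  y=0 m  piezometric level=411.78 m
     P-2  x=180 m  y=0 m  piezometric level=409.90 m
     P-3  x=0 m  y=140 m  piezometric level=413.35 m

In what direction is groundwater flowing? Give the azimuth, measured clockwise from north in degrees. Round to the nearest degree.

∂h/∂x = (409.90 − 411.78) / (180 − 0) = -0.01044
∂h/∂y = (413.35 − 411.78) / (140 − 0) = +0.01121
Flow direction (−∇h) has components (+0.01044 E, -0.01121 N).
Azimuth = atan2(E, N) = atan2(+0.01044, -0.01121) = 137.0° ≈ 137°.

137°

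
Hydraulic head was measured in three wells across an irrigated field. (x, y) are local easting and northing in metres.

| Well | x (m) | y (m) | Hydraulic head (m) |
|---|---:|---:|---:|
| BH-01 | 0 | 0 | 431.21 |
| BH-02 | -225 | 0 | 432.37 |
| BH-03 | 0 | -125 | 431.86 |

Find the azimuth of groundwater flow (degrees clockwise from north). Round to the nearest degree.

∂h/∂x = (432.37 − 431.21) / (-225 − 0) = -0.005156
∂h/∂y = (431.86 − 431.21) / (-125 − 0) = -0.005200
Flow direction (−∇h) has components (+0.005156 E, +0.005200 N).
Azimuth = atan2(E, N) = atan2(+0.005156, +0.005200) = 44.8° ≈ 045°.

045°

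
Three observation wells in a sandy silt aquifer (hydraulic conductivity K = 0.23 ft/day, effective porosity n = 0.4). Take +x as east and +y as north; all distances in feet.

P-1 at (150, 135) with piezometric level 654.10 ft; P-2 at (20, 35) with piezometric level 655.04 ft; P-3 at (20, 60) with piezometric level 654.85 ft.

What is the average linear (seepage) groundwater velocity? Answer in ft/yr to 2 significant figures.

1.6 ft/yr

Taking P-1 as reference: P-2−P-1 = (-130, -100, +0.94); P-3−P-1 = (-130, -75, +0.75).
Determinant of the coordinate differences = (-130)·(-75) − (-130)·(-100) = -3250.
∂h/∂x = [(+0.94)·(-75) − (+0.75)·(-100)] / -3250 = -0.001385
∂h/∂y = [(-130)·(+0.75) − (-130)·(+0.94)] / -3250 = -0.007600
|∇h| = √(-0.001385² + -0.007600²) = 0.007725
Seepage velocity v = K·i/n = 0.23 × 0.007725 / 0.4 = 0.004442 ft/day = 1.622 ft/yr.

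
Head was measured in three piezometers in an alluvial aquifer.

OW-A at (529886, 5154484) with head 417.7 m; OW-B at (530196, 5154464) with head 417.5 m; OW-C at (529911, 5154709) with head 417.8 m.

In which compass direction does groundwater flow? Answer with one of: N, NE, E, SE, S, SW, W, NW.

Taking OW-A as reference: OW-B−OW-A = (310, -20, -0.2); OW-C−OW-A = (25, 225, +0.1).
Solve a·Δx + b·Δy = Δh: det = 310·225 − 25·(-20) = 70250.
∂h/∂x = [(-0.2)·225 − (+0.1)·(-20)] / 70250 = -0.0006121
∂h/∂y = [310·(+0.1) − 25·(-0.2)] / 70250 = +0.0005125
Flow = −∇h = (+0.0006121 east, -0.0005125 north), which points southeast.

SE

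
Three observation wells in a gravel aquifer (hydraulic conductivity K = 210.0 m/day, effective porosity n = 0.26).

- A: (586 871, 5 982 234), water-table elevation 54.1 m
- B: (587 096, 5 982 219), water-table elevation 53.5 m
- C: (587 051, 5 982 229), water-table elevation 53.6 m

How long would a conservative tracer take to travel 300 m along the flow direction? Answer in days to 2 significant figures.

92 days

With h = a·x + b·y + c and A as origin, the differences give:
  225·a + (-15)·b = -0.6
  180·a + (-5)·b = -0.5
Eliminate b (×(-5) and ×(-15), subtract): 1575·a = -4.50 → a = ∂h/∂x = -0.002857
Back-substitute: b = ∂h/∂y = -0.002857.
|∇h| = √(-0.002857² + -0.002857²) = 0.00404
Seepage velocity v = K·i/n = 210.0 × 0.00404 / 0.26 = 3.263 m/day.
t = 300 / 3.263 = 91.94 days.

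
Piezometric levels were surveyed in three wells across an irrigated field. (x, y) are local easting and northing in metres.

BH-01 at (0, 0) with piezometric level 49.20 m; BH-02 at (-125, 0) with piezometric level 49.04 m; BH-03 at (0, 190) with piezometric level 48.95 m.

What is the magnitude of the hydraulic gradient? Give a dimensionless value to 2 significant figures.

0.0018

∂h/∂x = (49.04 − 49.20) / (-125 − 0) = +0.001280
∂h/∂y = (48.95 − 49.20) / (190 − 0) = -0.001316
|∇h| = √(0.001280² + -0.001316²) = 0.001836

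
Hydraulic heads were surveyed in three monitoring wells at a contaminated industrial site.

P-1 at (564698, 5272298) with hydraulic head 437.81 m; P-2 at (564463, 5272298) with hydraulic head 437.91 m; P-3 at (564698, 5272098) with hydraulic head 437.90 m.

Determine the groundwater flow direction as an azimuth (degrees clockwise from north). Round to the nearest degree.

∂h/∂x = (437.91 − 437.81) / (564463 − 564698) = -0.0004255
∂h/∂y = (437.90 − 437.81) / (5272098 − 5272298) = -0.0004500
Flow direction (−∇h) has components (+0.0004255 E, +0.0004500 N).
Azimuth = atan2(E, N) = atan2(+0.0004255, +0.0004500) = 43.4° ≈ 043°.

043°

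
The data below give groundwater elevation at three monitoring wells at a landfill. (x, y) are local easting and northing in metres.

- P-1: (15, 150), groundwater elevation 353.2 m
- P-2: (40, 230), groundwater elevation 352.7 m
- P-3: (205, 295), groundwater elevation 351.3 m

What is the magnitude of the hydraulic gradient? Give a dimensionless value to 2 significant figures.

Differences from P-1: to P-2 (Δx, Δy, Δh) = (25, 80, -0.5); to P-3 = (190, 145, -1.9).
Determinant of the coordinate differences = 25·145 − 190·80 = -11575.
∂h/∂x = [(-0.5)·145 − (-1.9)·80] / -11575 = -0.006868
∂h/∂y = [25·(-1.9) − 190·(-0.5)] / -11575 = -0.004104
|∇h| = √(-0.006868² + -0.004104²) = 0.008001

0.0080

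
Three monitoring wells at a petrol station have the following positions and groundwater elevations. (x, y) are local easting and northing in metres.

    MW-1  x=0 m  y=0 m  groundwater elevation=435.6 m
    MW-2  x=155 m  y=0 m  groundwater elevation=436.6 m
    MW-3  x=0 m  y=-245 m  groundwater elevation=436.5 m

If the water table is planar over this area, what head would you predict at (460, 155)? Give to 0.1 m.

∂h/∂x = (436.6 − 435.6) / (155 − 0) = +0.006452
∂h/∂y = (436.5 − 435.6) / (-245 − 0) = -0.003673
h(460, 155) = 435.6 + (+0.006452)·(460) + (-0.003673)·(155) = 435.6 +2.968 -0.569 = 437.998 m.

438.0 m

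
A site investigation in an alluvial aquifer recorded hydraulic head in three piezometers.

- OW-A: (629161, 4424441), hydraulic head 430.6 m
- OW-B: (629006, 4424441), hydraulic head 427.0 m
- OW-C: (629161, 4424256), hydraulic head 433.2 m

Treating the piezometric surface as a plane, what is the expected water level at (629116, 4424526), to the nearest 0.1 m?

∂h/∂x = (427.0 − 430.6) / (629006 − 629161) = +0.02323
∂h/∂y = (433.2 − 430.6) / (4424256 − 4424441) = -0.01405
h(629116, 4424526) = 430.6 + (+0.02323)·(-45) + (-0.01405)·(85) = 430.6 -1.045 -1.195 = 428.360 m.

428.4 m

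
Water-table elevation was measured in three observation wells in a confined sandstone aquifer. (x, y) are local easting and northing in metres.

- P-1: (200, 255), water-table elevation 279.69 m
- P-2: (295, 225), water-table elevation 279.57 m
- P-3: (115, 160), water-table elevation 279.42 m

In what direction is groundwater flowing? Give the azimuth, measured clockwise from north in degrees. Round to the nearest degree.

175°

Differences from P-1: to P-2 (Δx, Δy, Δh) = (95, -30, -0.12); to P-3 = (-85, -95, -0.27).
Determinant of the coordinate differences = 95·(-95) − (-85)·(-30) = -11575.
∂h/∂x = [(-0.12)·(-95) − (-0.27)·(-30)] / -11575 = -0.0002851
∂h/∂y = [95·(-0.27) − (-85)·(-0.12)] / -11575 = +0.003097
Flow direction (−∇h) has components (+0.0002851 E, -0.003097 N).
Azimuth = atan2(E, N) = atan2(+0.0002851, -0.003097) = 174.7° ≈ 175°.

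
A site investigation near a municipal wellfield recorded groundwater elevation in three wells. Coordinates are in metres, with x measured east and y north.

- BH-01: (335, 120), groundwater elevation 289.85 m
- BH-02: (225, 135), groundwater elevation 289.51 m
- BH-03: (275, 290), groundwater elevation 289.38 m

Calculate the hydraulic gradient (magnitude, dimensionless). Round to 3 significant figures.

0.00335

With h = a·x + b·y + c and BH-01 as origin, the differences give:
  (-110)·a + 15·b = -0.34
  (-60)·a + 170·b = -0.47
Eliminate b (×170 and ×15, subtract): -17800·a = -50.750 → a = ∂h/∂x = +0.002851
Back-substitute: b = ∂h/∂y = -0.001758.
|∇h| = √(0.002851² + -0.001758²) = 0.003349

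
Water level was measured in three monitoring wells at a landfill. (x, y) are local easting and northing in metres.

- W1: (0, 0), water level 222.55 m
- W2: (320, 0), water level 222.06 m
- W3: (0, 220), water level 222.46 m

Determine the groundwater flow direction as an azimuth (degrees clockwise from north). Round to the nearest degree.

∂h/∂x = (222.06 − 222.55) / (320 − 0) = -0.001531
∂h/∂y = (222.46 − 222.55) / (220 − 0) = -0.0004091
Flow direction (−∇h) has components (+0.001531 E, +0.0004091 N).
Azimuth = atan2(E, N) = atan2(+0.001531, +0.0004091) = 75.0° ≈ 075°.

075°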